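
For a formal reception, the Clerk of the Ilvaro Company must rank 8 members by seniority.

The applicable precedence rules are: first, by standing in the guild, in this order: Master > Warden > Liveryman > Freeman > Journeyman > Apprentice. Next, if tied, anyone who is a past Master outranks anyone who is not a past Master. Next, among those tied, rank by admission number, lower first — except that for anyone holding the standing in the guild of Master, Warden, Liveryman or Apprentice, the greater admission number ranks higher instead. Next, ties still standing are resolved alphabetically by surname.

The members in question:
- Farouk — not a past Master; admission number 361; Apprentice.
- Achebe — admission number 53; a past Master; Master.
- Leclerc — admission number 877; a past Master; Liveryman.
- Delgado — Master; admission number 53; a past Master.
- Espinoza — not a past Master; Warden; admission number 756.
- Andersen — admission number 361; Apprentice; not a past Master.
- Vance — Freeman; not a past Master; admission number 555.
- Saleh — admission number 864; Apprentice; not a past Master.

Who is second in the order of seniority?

By standing in the guild: Achebe and Delgado (Master); then Espinoza (Warden); then Leclerc (Liveryman); then Vance (Freeman); then Saleh, Andersen and Farouk (Apprentice).
Achebe and Delgado are each a past Master, so the next rule applies.
Achebe and Delgado both have admission number 53, so the next rule applies.
Among Achebe and Delgado, alphabetically by surname: Achebe before Delgado.
Saleh, Andersen and Farouk are each not a past Master, so the next rule applies.
Among Saleh, Andersen and Farouk, by admission number (higher first) (reversed rule for this group): Saleh (864) before Andersen and Farouk (361).
Among Andersen and Farouk, alphabetically by surname: Andersen before Farouk.
Order: Achebe, Delgado, Espinoza, Leclerc, Vance, Saleh, Andersen, Farouk.

Delgado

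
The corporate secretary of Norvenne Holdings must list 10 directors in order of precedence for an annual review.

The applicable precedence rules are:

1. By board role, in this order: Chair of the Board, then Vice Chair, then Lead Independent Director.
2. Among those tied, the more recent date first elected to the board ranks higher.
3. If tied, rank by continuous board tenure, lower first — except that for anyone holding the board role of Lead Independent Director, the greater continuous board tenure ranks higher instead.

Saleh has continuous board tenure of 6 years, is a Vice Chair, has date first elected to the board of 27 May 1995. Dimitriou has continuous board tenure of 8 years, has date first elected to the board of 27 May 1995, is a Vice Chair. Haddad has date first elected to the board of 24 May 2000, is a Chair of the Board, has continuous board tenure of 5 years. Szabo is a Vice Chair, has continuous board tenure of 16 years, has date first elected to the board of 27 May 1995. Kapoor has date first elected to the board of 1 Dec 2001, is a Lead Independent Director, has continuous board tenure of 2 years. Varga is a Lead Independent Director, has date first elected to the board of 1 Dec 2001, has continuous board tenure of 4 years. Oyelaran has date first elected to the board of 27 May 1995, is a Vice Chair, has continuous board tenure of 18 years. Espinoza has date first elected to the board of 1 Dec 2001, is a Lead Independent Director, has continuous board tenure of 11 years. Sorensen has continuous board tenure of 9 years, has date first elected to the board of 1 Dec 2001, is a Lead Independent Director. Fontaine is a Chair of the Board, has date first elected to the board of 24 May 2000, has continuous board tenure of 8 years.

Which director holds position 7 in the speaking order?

By board role: Haddad and Fontaine (Chair of the Board); then Saleh, Dimitriou, Szabo and Oyelaran (Vice Chair); then Espinoza, Sorensen, Varga and Kapoor (Lead Independent Director).
Haddad and Fontaine both have date first elected to the board 24 May 2000, so the next rule applies.
Among Haddad and Fontaine, by continuous board tenure (lower first): Haddad (5 years) before Fontaine (8 years).
Saleh, Dimitriou, Szabo and Oyelaran all have date first elected to the board 27 May 1995, so the next rule applies.
Among Saleh, Dimitriou, Szabo and Oyelaran, by continuous board tenure (lower first): Saleh (6 years) before Dimitriou (8 years) before Szabo (16 years) before Oyelaran (18 years).
Espinoza, Sorensen, Varga and Kapoor all have date first elected to the board 1 Dec 2001, so the next rule applies.
Among Espinoza, Sorensen, Varga and Kapoor, by continuous board tenure (higher first) (reversed rule for this group): Espinoza (11 years) before Sorensen (9 years) before Varga (4 years) before Kapoor (2 years).
Order: Haddad, Fontaine, Saleh, Dimitriou, Szabo, Oyelaran, Espinoza, Sorensen, Varga, Kapoor.

Espinoza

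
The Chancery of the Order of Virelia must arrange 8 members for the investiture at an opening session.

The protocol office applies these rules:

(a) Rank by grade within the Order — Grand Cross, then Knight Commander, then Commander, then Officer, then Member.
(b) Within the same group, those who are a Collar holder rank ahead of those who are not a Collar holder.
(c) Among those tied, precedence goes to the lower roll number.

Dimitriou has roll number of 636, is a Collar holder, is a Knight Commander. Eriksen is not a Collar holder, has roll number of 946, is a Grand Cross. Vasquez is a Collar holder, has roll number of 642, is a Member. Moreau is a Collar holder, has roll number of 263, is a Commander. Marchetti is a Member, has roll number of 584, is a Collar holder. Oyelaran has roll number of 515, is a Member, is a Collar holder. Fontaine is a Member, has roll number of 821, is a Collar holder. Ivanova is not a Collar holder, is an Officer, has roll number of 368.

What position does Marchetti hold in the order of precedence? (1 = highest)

By grade within the Order: Eriksen (Grand Cross); then Dimitriou (Knight Commander); then Moreau (Commander); then Ivanova (Officer); then Oyelaran, Marchetti, Vasquez and Fontaine (Member).
Oyelaran, Marchetti, Vasquez and Fontaine are each a Collar holder, so the next rule applies.
Among Oyelaran, Marchetti, Vasquez and Fontaine, by roll number (lower first): Oyelaran (515) before Marchetti (584) before Vasquez (642) before Fontaine (821).
Order: Eriksen, Dimitriou, Moreau, Ivanova, Oyelaran, Marchetti, Vasquez, Fontaine. So position 6.

6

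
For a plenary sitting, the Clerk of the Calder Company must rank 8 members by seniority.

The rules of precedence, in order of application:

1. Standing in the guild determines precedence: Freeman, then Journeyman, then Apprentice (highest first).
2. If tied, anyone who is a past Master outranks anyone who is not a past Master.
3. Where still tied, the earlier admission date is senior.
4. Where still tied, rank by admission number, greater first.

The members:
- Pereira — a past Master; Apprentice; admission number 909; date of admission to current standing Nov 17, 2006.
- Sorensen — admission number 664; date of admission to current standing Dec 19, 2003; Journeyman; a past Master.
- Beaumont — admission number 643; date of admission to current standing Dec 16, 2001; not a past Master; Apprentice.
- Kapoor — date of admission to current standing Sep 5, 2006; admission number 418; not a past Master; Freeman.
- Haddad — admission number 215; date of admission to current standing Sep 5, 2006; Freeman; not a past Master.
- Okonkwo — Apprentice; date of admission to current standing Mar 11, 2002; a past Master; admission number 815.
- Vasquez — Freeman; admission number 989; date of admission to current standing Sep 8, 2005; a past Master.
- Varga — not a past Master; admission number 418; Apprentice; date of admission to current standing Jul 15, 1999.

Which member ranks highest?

Vasquez

By standing in the guild: Vasquez, Kapoor and Haddad (Freeman); then Sorensen (Journeyman); then Okonkwo, Pereira, Varga and Beaumont (Apprentice).
Among Vasquez, Kapoor and Haddad, a past Master before not a past Master: Vasquez (a past Master) before Kapoor and Haddad (not a past Master).
Kapoor and Haddad both have date of admission to current standing Sep 5, 2006, so the next rule applies.
Among Kapoor and Haddad, by admission number (higher first): Kapoor (418) before Haddad (215).
Among Okonkwo, Pereira, Varga and Beaumont, a past Master before not a past Master: Okonkwo and Pereira (a past Master) before Varga and Beaumont (not a past Master).
Among Okonkwo and Pereira, by date of admission to current standing (earlier first): Okonkwo (Mar 11, 2002) before Pereira (Nov 17, 2006).
Among Varga and Beaumont, by date of admission to current standing (earlier first): Varga (Jul 15, 1999) before Beaumont (Dec 16, 2001).
Order: Vasquez, Kapoor, Haddad, Sorensen, Okonkwo, Pereira, Varga, Beaumont.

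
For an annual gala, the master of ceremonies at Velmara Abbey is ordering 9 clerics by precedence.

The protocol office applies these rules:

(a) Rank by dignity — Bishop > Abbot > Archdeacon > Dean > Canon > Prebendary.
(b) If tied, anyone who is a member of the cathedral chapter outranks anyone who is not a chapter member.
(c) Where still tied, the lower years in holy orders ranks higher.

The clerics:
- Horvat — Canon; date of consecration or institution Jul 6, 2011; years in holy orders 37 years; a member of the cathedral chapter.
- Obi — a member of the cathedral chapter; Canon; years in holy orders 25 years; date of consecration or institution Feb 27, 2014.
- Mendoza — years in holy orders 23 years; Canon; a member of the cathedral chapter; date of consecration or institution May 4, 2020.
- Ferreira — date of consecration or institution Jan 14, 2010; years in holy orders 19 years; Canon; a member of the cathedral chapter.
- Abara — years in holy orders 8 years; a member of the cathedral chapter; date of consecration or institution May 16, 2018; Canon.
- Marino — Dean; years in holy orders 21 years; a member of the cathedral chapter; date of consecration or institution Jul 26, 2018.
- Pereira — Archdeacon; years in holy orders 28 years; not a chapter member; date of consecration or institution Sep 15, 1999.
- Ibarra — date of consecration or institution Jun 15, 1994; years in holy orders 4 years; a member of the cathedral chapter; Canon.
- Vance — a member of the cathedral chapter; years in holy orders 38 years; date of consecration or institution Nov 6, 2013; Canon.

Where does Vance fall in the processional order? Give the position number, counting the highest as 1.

9

By dignity: Pereira (Archdeacon); then Marino (Dean); then Ibarra, Abara, Ferreira, Mendoza, Obi, Horvat and Vance (Canon).
Ibarra, Abara, Ferreira, Mendoza, Obi, Horvat and Vance are each a member of the cathedral chapter, so the next rule applies.
Among Ibarra, Abara, Ferreira, Mendoza, Obi, Horvat and Vance, by years in holy orders (lower first): Ibarra (4 years) before Abara (8 years) before Ferreira (19 years) before Mendoza (23 years) before Obi (25 years) before Horvat (37 years) before Vance (38 years).
Order: Pereira, Marino, Ibarra, Abara, Ferreira, Mendoza, Obi, Horvat, Vance. So position 9.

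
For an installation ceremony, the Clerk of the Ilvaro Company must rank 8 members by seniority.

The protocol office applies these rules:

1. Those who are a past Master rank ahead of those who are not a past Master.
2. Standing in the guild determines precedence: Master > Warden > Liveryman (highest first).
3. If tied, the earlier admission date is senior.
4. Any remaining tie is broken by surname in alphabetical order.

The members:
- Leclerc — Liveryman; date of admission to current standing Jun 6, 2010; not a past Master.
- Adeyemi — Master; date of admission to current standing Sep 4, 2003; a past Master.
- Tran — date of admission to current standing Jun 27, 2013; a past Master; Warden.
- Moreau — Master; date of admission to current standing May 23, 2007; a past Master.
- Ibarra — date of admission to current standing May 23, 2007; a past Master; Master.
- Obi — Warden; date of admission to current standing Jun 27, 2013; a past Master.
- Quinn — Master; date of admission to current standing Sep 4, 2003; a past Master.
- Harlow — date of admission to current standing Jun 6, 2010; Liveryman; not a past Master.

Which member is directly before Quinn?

Adeyemi

By the first rule: Adeyemi, Quinn, Ibarra, Moreau, Obi and Tran (each a past Master); then Harlow and Leclerc (both not a past Master).
Among Adeyemi, Quinn, Ibarra, Moreau, Obi and Tran, by standing in the guild: Adeyemi, Quinn, Ibarra and Moreau (Master) before Obi and Tran (Warden).
Among Adeyemi, Quinn, Ibarra and Moreau, by date of admission to current standing (earlier first): Adeyemi and Quinn (Sep 4, 2003) before Ibarra and Moreau (May 23, 2007).
Among Adeyemi and Quinn, alphabetically by surname: Adeyemi before Quinn.
Among Ibarra and Moreau, alphabetically by surname: Ibarra before Moreau.
Obi and Tran both have date of admission to current standing Jun 27, 2013, so the next rule applies.
Among Obi and Tran, alphabetically by surname: Obi before Tran.
Harlow and Leclerc are each Liveryman, so the next rule applies.
Harlow and Leclerc both have date of admission to current standing Jun 6, 2010, so the next rule applies.
Among Harlow and Leclerc, alphabetically by surname: Harlow before Leclerc.
Order: Adeyemi, Quinn, Ibarra, Moreau, Obi, Tran, Harlow, Leclerc.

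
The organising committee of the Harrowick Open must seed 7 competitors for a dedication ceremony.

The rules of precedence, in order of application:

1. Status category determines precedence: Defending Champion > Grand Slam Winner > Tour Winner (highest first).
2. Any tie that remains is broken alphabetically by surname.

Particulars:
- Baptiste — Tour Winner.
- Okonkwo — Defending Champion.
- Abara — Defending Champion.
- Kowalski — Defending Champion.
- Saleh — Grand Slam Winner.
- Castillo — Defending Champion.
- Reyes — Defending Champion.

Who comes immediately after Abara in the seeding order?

By status category: Abara, Castillo, Kowalski, Okonkwo and Reyes (Defending Champion); then Saleh (Grand Slam Winner); then Baptiste (Tour Winner).
Among Abara, Castillo, Kowalski, Okonkwo and Reyes, alphabetically by surname: Abara before Castillo before Kowalski before Okonkwo before Reyes.
Order: Abara, Castillo, Kowalski, Okonkwo, Reyes, Saleh, Baptiste.

Castillo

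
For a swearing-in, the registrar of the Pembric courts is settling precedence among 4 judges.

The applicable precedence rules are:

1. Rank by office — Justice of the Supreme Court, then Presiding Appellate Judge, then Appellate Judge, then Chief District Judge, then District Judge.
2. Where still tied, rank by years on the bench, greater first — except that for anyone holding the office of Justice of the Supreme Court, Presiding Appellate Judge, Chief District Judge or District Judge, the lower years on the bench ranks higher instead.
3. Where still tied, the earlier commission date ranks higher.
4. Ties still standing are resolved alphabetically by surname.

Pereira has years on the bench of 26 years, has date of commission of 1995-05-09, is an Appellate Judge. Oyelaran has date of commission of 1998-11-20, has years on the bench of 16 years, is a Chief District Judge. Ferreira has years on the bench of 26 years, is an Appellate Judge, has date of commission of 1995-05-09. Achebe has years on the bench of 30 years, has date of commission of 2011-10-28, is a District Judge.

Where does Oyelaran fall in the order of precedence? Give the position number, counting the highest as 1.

By office: Ferreira and Pereira (Appellate Judge); then Oyelaran (Chief District Judge); then Achebe (District Judge).
Ferreira and Pereira both have years on the bench 26 years, so the next rule applies.
Ferreira and Pereira both have date of commission 1995-05-09, so the next rule applies.
Among Ferreira and Pereira, alphabetically by surname: Ferreira before Pereira.
Order: Ferreira, Pereira, Oyelaran, Achebe. So position 3.

3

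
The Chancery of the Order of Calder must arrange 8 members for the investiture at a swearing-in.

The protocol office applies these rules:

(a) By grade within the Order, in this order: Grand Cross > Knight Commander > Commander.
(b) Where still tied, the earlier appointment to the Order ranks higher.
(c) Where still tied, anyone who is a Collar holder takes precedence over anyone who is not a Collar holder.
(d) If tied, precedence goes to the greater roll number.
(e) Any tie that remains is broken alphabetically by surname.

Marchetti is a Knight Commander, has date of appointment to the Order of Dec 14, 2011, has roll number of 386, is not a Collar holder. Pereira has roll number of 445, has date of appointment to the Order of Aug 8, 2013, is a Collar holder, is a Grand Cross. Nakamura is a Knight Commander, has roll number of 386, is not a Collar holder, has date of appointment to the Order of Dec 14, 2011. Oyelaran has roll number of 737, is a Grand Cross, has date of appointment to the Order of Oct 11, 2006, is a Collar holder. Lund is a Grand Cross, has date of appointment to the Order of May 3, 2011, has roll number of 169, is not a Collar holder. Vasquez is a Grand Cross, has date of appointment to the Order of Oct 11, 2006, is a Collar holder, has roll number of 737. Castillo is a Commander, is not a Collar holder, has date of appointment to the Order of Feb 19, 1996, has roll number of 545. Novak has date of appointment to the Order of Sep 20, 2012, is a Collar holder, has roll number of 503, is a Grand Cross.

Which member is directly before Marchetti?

By grade within the Order: Oyelaran, Vasquez, Lund, Novak and Pereira (Grand Cross); then Marchetti and Nakamura (Knight Commander); then Castillo (Commander).
Among Oyelaran, Vasquez, Lund, Novak and Pereira, by date of appointment to the Order (earlier first): Oyelaran and Vasquez (Oct 11, 2006) before Lund (May 3, 2011) before Novak (Sep 20, 2012) before Pereira (Aug 8, 2013).
Oyelaran and Vasquez are each a Collar holder, so the next rule applies.
Oyelaran and Vasquez both have roll number 737, so the next rule applies.
Among Oyelaran and Vasquez, alphabetically by surname: Oyelaran before Vasquez.
Marchetti and Nakamura both have date of appointment to the Order Dec 14, 2011, so the next rule applies.
Marchetti and Nakamura are each not a Collar holder, so the next rule applies.
Marchetti and Nakamura both have roll number 386, so the next rule applies.
Among Marchetti and Nakamura, alphabetically by surname: Marchetti before Nakamura.
Order: Oyelaran, Vasquez, Lund, Novak, Pereira, Marchetti, Nakamura, Castillo.

Pereira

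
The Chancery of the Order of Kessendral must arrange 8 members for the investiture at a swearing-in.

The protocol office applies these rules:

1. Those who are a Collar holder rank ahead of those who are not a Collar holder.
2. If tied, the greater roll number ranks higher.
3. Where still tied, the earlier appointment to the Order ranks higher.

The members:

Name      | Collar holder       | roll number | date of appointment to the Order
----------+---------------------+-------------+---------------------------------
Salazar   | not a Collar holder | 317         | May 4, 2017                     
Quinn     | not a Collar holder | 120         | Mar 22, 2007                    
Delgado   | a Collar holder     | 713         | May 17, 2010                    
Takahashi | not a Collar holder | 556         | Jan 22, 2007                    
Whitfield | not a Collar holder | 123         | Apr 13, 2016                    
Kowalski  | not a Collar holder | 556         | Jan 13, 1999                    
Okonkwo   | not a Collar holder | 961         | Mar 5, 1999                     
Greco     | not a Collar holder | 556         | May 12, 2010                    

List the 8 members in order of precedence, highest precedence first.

Delgado, Okonkwo, Kowalski, Takahashi, Greco, Salazar, Whitfield, Quinn

By the first rule: Delgado (a Collar holder); then Okonkwo, Kowalski, Takahashi, Greco, Salazar, Whitfield and Quinn (each not a Collar holder).
Among Okonkwo, Kowalski, Takahashi, Greco, Salazar, Whitfield and Quinn, by roll number (higher first): Okonkwo (961) before Kowalski, Takahashi and Greco (556) before Salazar (317) before Whitfield (123) before Quinn (120).
Among Kowalski, Takahashi and Greco, by date of appointment to the Order (earlier first): Kowalski (Jan 13, 1999) before Takahashi (Jan 22, 2007) before Greco (May 12, 2010).
Full order: Delgado, Okonkwo, Kowalski, Takahashi, Greco, Salazar, Whitfield, Quinn.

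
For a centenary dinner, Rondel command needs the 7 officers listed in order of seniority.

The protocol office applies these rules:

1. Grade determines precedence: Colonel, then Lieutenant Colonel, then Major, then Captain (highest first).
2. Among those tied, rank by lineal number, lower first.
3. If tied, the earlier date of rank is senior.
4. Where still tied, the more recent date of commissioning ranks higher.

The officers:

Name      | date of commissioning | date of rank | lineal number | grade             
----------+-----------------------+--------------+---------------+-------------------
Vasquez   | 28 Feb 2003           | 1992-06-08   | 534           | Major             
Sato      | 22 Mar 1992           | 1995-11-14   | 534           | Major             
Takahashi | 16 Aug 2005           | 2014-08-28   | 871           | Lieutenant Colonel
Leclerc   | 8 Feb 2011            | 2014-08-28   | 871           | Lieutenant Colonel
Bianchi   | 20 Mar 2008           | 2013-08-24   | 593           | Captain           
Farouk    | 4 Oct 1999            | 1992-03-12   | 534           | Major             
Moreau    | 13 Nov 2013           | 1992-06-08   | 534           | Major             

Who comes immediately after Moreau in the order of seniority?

Vasquez

By grade: Leclerc and Takahashi (Lieutenant Colonel); then Farouk, Moreau, Vasquez and Sato (Major); then Bianchi (Captain).
Leclerc and Takahashi both have lineal number 871, so the next rule applies.
Leclerc and Takahashi both have date of rank 2014-08-28, so the next rule applies.
Among Leclerc and Takahashi, by date of commissioning (later first): Leclerc (8 Feb 2011) before Takahashi (16 Aug 2005).
Farouk, Moreau, Vasquez and Sato all have lineal number 534, so the next rule applies.
Among Farouk, Moreau, Vasquez and Sato, by date of rank (earlier first): Farouk (1992-03-12) before Moreau and Vasquez (1992-06-08) before Sato (1995-11-14).
Among Moreau and Vasquez, by date of commissioning (later first): Moreau (13 Nov 2013) before Vasquez (28 Feb 2003).
Order: Leclerc, Takahashi, Farouk, Moreau, Vasquez, Sato, Bianchi.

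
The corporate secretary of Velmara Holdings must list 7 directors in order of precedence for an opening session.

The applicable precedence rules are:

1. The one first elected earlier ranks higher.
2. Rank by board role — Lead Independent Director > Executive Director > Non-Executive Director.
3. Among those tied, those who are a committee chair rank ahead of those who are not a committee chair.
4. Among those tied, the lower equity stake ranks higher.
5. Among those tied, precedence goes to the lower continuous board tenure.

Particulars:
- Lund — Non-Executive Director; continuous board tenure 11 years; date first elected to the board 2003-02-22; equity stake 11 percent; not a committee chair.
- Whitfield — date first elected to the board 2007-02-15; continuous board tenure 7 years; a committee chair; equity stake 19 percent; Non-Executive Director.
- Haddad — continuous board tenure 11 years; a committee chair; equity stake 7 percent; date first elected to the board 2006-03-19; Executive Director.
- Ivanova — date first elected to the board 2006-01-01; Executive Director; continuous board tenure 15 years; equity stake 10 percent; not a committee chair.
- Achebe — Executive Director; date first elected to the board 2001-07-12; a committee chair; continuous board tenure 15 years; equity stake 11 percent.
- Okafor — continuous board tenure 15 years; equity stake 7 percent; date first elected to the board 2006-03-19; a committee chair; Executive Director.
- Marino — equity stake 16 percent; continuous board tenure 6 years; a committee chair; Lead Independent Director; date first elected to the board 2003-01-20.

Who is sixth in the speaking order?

Okafor

By date first elected to the board (earlier first): Achebe (2001-07-12); then Marino (2003-01-20); then Lund (2003-02-22); then Ivanova (2006-01-01); then Haddad and Okafor (both 2006-03-19); then Whitfield (2007-02-15).
Haddad and Okafor are each Executive Director, so the next rule applies.
Haddad and Okafor are each a committee chair, so the next rule applies.
Haddad and Okafor both have equity stake 7 percent, so the next rule applies.
Among Haddad and Okafor, by continuous board tenure (lower first): Haddad (11 years) before Okafor (15 years).
Order: Achebe, Marino, Lund, Ivanova, Haddad, Okafor, Whitfield.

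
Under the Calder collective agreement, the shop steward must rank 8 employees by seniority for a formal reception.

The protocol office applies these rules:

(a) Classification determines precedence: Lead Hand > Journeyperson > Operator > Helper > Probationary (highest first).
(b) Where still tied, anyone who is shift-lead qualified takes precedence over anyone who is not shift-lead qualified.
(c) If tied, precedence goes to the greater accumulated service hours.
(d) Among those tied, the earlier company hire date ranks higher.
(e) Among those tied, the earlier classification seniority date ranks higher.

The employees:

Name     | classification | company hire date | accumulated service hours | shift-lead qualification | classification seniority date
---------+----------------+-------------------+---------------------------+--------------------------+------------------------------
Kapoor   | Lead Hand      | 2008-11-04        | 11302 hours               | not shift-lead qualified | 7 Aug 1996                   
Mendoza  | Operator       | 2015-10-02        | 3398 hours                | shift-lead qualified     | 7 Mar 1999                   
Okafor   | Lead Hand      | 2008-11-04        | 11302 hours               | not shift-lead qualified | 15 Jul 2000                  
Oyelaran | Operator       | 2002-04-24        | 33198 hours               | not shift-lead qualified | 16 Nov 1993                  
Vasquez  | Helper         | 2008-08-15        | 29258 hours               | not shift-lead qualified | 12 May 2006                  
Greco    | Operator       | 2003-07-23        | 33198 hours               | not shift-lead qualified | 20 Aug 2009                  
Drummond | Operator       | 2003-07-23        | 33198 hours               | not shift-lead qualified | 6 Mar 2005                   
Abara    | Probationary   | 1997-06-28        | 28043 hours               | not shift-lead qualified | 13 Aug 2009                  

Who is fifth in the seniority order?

By classification: Kapoor and Okafor (Lead Hand); then Mendoza, Oyelaran, Drummond and Greco (Operator); then Vasquez (Helper); then Abara (Probationary).
Kapoor and Okafor are each not shift-lead qualified, so the next rule applies.
Kapoor and Okafor both have accumulated service hours 11302 hours, so the next rule applies.
Kapoor and Okafor both have company hire date 2008-11-04, so the next rule applies.
Among Kapoor and Okafor, by classification seniority date (earlier first): Kapoor (7 Aug 1996) before Okafor (15 Jul 2000).
Among Mendoza, Oyelaran, Drummond and Greco, shift-lead qualified before not shift-lead qualified: Mendoza (shift-lead qualified) before Oyelaran, Drummond and Greco (not shift-lead qualified).
Oyelaran, Drummond and Greco all have accumulated service hours 33198 hours, so the next rule applies.
Among Oyelaran, Drummond and Greco, by company hire date (earlier first): Oyelaran (2002-04-24) before Drummond and Greco (2003-07-23).
Among Drummond and Greco, by classification seniority date (earlier first): Drummond (6 Mar 2005) before Greco (20 Aug 2009).
Order: Kapoor, Okafor, Mendoza, Oyelaran, Drummond, Greco, Vasquez, Abara.

Drummond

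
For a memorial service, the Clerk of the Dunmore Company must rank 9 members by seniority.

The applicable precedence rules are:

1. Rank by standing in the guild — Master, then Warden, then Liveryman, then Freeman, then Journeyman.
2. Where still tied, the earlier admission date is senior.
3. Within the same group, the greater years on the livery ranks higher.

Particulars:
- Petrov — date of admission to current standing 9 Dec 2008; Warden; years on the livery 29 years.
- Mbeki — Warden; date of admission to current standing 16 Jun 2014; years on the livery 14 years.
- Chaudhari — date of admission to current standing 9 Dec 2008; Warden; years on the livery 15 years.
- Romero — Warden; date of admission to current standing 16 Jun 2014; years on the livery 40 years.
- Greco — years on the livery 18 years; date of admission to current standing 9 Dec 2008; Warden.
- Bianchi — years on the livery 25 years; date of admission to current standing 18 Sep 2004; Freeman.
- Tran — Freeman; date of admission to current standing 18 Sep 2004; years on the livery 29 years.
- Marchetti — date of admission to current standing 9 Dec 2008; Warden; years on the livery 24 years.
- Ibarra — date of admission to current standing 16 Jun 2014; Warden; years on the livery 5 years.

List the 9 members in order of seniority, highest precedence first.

By standing in the guild: Petrov, Marchetti, Greco, Chaudhari, Romero, Mbeki and Ibarra (Warden); then Tran and Bianchi (Freeman).
Among Petrov, Marchetti, Greco, Chaudhari, Romero, Mbeki and Ibarra, by date of admission to current standing (earlier first): Petrov, Marchetti, Greco and Chaudhari (9 Dec 2008) before Romero, Mbeki and Ibarra (16 Jun 2014).
Among Petrov, Marchetti, Greco and Chaudhari, by years on the livery (higher first): Petrov (29 years) before Marchetti (24 years) before Greco (18 years) before Chaudhari (15 years).
Among Romero, Mbeki and Ibarra, by years on the livery (higher first): Romero (40 years) before Mbeki (14 years) before Ibarra (5 years).
Tran and Bianchi both have date of admission to current standing 18 Sep 2004, so the next rule applies.
Among Tran and Bianchi, by years on the livery (higher first): Tran (29 years) before Bianchi (25 years).
Full order: Petrov, Marchetti, Greco, Chaudhari, Romero, Mbeki, Ibarra, Tran, Bianchi.

Petrov, Marchetti, Greco, Chaudhari, Romero, Mbeki, Ibarra, Tran, Bianchi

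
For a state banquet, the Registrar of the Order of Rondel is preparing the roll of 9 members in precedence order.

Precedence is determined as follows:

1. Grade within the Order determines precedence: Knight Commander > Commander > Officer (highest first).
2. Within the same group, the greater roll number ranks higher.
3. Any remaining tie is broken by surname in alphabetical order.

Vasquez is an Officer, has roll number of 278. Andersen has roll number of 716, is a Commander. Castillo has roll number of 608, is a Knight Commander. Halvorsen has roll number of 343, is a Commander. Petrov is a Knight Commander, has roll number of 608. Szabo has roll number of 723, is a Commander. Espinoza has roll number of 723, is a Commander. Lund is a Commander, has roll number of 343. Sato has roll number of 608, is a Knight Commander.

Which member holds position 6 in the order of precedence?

Andersen

By grade within the Order: Castillo, Petrov and Sato (Knight Commander); then Espinoza, Szabo, Andersen, Halvorsen and Lund (Commander); then Vasquez (Officer).
Castillo, Petrov and Sato all have roll number 608, so the next rule applies.
Among Castillo, Petrov and Sato, alphabetically by surname: Castillo before Petrov before Sato.
Among Espinoza, Szabo, Andersen, Halvorsen and Lund, by roll number (higher first): Espinoza and Szabo (723) before Andersen (716) before Halvorsen and Lund (343).
Among Espinoza and Szabo, alphabetically by surname: Espinoza before Szabo.
Among Halvorsen and Lund, alphabetically by surname: Halvorsen before Lund.
Order: Castillo, Petrov, Sato, Espinoza, Szabo, Andersen, Halvorsen, Lund, Vasquez.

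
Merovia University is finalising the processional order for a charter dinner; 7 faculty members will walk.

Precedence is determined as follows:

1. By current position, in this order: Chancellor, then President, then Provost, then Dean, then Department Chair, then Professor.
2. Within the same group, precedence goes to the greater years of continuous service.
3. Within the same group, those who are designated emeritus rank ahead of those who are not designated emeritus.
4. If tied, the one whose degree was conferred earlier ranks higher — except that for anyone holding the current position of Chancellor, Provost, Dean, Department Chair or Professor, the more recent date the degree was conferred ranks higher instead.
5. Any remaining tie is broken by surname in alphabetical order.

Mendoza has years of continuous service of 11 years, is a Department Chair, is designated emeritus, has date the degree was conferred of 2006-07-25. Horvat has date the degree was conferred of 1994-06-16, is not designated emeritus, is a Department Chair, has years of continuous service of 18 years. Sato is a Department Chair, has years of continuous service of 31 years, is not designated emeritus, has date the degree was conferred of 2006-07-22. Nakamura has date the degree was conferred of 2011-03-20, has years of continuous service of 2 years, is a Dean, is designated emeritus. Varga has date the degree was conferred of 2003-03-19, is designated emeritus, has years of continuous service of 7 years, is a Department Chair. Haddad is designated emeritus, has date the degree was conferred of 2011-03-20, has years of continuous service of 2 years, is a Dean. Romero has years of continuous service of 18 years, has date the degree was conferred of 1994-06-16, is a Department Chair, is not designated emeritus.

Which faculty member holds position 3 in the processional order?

By current position: Haddad and Nakamura (Dean); then Sato, Horvat, Romero, Mendoza and Varga (Department Chair).
Haddad and Nakamura both have years of continuous service 2 years, so the next rule applies.
Haddad and Nakamura are each designated emeritus, so the next rule applies.
Haddad and Nakamura both have date the degree was conferred 2011-03-20, so the next rule applies.
Among Haddad and Nakamura, alphabetically by surname: Haddad before Nakamura.
Among Sato, Horvat, Romero, Mendoza and Varga, by years of continuous service (higher first): Sato (31 years) before Horvat and Romero (18 years) before Mendoza (11 years) before Varga (7 years).
Horvat and Romero are each not designated emeritus, so the next rule applies.
Horvat and Romero both have date the degree was conferred 1994-06-16, so the next rule applies.
Among Horvat and Romero, alphabetically by surname: Horvat before Romero.
Order: Haddad, Nakamura, Sato, Horvat, Romero, Mendoza, Varga.

Sato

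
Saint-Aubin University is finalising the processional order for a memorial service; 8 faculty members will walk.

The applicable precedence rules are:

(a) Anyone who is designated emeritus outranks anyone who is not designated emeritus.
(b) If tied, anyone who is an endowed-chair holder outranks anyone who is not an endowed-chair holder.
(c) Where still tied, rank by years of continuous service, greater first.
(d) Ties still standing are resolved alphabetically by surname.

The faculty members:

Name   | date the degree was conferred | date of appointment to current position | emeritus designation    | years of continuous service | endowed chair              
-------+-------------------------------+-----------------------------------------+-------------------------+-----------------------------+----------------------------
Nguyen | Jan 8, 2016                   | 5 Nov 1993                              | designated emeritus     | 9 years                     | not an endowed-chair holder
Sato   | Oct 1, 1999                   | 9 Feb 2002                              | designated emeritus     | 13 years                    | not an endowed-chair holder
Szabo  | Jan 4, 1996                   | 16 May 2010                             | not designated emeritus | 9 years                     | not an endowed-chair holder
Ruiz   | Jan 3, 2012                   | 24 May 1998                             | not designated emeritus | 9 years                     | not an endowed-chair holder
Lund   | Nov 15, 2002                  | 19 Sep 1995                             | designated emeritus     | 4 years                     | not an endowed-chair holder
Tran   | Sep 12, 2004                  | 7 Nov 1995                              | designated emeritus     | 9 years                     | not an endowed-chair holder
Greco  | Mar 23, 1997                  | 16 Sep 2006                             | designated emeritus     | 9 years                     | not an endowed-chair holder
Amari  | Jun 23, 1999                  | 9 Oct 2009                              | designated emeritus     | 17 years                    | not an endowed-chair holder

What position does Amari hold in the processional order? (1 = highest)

1

By the first rule: Amari, Sato, Greco, Nguyen, Tran and Lund (each designated emeritus); then Ruiz and Szabo (both not designated emeritus).
Amari, Sato, Greco, Nguyen, Tran and Lund are each not an endowed-chair holder, so the next rule applies.
Among Amari, Sato, Greco, Nguyen, Tran and Lund, by years of continuous service (higher first): Amari (17 years) before Sato (13 years) before Greco, Nguyen and Tran (9 years) before Lund (4 years).
Among Greco, Nguyen and Tran, alphabetically by surname: Greco before Nguyen before Tran.
Ruiz and Szabo are each not an endowed-chair holder, so the next rule applies.
Ruiz and Szabo both have years of continuous service 9 years, so the next rule applies.
Among Ruiz and Szabo, alphabetically by surname: Ruiz before Szabo.
Order: Amari, Sato, Greco, Nguyen, Tran, Lund, Ruiz, Szabo. So position 1.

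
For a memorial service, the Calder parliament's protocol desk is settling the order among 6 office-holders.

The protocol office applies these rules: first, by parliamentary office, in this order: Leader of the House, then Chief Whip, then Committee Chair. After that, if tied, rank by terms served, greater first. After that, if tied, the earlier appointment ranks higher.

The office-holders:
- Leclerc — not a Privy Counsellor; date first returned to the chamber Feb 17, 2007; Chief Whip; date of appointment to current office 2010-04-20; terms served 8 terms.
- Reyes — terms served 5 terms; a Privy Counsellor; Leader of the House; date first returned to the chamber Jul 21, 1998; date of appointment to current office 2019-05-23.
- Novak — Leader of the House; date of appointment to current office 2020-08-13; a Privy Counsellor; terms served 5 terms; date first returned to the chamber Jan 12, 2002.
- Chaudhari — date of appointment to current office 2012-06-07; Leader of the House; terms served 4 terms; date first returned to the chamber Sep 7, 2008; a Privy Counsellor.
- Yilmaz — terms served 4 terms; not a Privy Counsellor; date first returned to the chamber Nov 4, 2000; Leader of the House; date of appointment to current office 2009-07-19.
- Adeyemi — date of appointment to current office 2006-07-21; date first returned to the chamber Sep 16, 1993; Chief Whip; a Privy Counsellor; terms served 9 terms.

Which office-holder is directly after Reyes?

By parliamentary office: Reyes, Novak, Yilmaz and Chaudhari (Leader of the House); then Adeyemi and Leclerc (Chief Whip).
Among Reyes, Novak, Yilmaz and Chaudhari, by terms served (higher first): Reyes and Novak (5 terms) before Yilmaz and Chaudhari (4 terms).
Among Reyes and Novak, by date of appointment to current office (earlier first): Reyes (2019-05-23) before Novak (2020-08-13).
Among Yilmaz and Chaudhari, by date of appointment to current office (earlier first): Yilmaz (2009-07-19) before Chaudhari (2012-06-07).
Among Adeyemi and Leclerc, by terms served (higher first): Adeyemi (9 terms) before Leclerc (8 terms).
Order: Reyes, Novak, Yilmaz, Chaudhari, Adeyemi, Leclerc.

Novak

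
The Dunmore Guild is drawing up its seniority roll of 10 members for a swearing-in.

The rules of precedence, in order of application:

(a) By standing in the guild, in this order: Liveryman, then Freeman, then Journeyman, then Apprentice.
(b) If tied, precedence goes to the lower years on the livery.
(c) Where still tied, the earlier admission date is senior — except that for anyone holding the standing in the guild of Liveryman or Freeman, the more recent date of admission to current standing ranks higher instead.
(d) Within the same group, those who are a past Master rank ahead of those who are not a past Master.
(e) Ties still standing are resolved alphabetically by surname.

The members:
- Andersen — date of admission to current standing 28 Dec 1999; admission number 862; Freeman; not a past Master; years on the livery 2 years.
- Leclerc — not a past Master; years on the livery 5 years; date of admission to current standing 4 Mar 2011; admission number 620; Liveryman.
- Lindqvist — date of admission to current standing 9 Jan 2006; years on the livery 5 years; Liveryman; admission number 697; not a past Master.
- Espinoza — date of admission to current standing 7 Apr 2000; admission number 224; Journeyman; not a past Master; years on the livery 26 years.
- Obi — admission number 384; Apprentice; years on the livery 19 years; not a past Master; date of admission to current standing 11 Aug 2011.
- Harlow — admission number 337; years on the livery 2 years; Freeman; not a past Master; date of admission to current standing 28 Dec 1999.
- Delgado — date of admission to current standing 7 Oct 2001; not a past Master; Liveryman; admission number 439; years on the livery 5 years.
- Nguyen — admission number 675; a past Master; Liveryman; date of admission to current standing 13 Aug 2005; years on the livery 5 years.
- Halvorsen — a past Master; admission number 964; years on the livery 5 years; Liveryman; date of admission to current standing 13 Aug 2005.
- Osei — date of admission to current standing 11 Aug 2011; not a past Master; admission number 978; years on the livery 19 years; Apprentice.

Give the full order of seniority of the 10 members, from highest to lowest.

Leclerc, Lindqvist, Halvorsen, Nguyen, Delgado, Andersen, Harlow, Espinoza, Obi, Osei

By standing in the guild: Leclerc, Lindqvist, Halvorsen, Nguyen and Delgado (Liveryman); then Andersen and Harlow (Freeman); then Espinoza (Journeyman); then Obi and Osei (Apprentice).
Leclerc, Lindqvist, Halvorsen, Nguyen and Delgado all have years on the livery 5 years, so the next rule applies.
Among Leclerc, Lindqvist, Halvorsen, Nguyen and Delgado, by date of admission to current standing (later first) (reversed rule for this group): Leclerc (4 Mar 2011) before Lindqvist (9 Jan 2006) before Halvorsen and Nguyen (13 Aug 2005) before Delgado (7 Oct 2001).
Halvorsen and Nguyen are each a past Master, so the next rule applies.
Among Halvorsen and Nguyen, alphabetically by surname: Halvorsen before Nguyen.
Andersen and Harlow both have years on the livery 2 years, so the next rule applies.
Andersen and Harlow both have date of admission to current standing 28 Dec 1999, so the next rule applies.
Andersen and Harlow are each not a past Master, so the next rule applies.
Among Andersen and Harlow, alphabetically by surname: Andersen before Harlow.
Obi and Osei both have years on the livery 19 years, so the next rule applies.
Obi and Osei both have date of admission to current standing 11 Aug 2011, so the next rule applies.
Obi and Osei are each not a past Master, so the next rule applies.
Among Obi and Osei, alphabetically by surname: Obi before Osei.
Full order: Leclerc, Lindqvist, Halvorsen, Nguyen, Delgado, Andersen, Harlow, Espinoza, Obi, Osei.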